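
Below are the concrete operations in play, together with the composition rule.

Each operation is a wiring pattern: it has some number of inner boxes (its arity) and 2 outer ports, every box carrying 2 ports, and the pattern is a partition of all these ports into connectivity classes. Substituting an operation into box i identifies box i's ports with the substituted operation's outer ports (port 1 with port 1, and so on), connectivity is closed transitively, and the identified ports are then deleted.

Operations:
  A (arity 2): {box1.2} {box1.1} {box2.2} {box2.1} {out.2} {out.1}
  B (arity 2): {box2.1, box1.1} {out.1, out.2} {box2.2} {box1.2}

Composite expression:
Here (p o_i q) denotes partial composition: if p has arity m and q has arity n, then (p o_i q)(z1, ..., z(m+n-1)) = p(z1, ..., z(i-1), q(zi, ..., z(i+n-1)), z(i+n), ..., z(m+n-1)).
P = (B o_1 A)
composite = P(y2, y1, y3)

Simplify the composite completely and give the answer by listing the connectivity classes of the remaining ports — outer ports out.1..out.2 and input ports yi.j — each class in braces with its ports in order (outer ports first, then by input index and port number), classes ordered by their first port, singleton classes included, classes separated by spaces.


{out.1, out.2} {y1.1} {y1.2} {y2.1} {y2.2} {y3.1} {y3.2}

Reachability decides: close wires over B-identified ports.
A over (y2, y1) gives {out.1} {out.2} {y1.1} {y1.2} {y2.1} {y2.2}, out.j being that stage's outer ports
B over (y2, y1, y3) gives {out.1, out.2} {y1.1} {y1.2} {y2.1} {y2.2} {y3.1} {y3.2}, out.j being that stage's outer ports


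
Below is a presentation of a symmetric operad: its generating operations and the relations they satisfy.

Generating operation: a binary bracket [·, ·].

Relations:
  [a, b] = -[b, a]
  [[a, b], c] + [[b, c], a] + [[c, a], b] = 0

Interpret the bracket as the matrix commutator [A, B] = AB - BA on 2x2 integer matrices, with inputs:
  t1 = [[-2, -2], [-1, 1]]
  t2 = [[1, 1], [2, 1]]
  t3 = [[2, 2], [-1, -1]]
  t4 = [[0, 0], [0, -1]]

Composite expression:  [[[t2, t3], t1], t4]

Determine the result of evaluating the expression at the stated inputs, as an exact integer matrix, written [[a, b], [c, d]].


[[0, -11], [-28, 0]]

[t2, t3] = [[-5, -3], [6, 5]]
[[t2, t3], t1] = [[15, 11], [-28, -15]]
[[[t2, t3], t1], t4] = [[0, -11], [-28, 0]]


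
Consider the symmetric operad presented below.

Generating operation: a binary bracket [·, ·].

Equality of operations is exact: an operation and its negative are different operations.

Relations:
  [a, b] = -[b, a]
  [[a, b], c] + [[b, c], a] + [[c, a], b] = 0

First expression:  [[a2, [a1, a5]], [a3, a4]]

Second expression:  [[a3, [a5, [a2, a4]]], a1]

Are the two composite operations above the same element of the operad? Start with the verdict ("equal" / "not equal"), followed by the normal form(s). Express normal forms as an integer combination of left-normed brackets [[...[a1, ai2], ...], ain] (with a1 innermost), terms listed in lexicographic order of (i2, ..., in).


The first expression, normalized: -[[[[a1, a5], a2], a3], a4] + [[[[a1, a5], a2], a4], a3]
The second expression, normalized: -[[[[a1, a2], a4], a5], a3] + [[[[a1, a3], a2], a4], a5] - [[[[a1, a3], a4], a2], a5] - [[[[a1, a3], a5], a2], a4] + [[[[a1, a3], a5], a4], a2] + [[[[a1, a4], a2], a5], a3] + [[[[a1, a5], a2], a4], a3] - [[[[a1, a5], a4], a2], a3]
The normal forms differ: not equal.

not equal; the first gives -[[[[a1, a5], a2], a3], a4] + [[[[a1, a5], a2], a4], a3] and the second -[[[[a1, a2], a4], a5], a3] + [[[[a1, a3], a2], a4], a5] - [[[[a1, a3], a4], a2], a5] - [[[[a1, a3], a5], a2], a4] + [[[[a1, a3], a5], a4], a2] + [[[[a1, a4], a2], a5], a3] + [[[[a1, a5], a2], a4], a3] - [[[[a1, a5], a4], a2], a3]


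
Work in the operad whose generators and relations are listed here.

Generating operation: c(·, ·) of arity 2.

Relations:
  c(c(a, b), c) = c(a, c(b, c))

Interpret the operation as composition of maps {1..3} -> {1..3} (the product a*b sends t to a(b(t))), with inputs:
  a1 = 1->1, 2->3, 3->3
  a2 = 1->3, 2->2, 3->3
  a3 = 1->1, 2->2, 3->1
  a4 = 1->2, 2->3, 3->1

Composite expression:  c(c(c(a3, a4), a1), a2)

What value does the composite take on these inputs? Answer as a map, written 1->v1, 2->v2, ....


c(a3, a4) = 1->2, 2->1, 3->1
c(c(a3, a4), a1) = 1->2, 2->1, 3->1
c(c(c(a3, a4), a1), a2) = 1->1, 2->1, 3->1

1->1, 2->1, 3->1


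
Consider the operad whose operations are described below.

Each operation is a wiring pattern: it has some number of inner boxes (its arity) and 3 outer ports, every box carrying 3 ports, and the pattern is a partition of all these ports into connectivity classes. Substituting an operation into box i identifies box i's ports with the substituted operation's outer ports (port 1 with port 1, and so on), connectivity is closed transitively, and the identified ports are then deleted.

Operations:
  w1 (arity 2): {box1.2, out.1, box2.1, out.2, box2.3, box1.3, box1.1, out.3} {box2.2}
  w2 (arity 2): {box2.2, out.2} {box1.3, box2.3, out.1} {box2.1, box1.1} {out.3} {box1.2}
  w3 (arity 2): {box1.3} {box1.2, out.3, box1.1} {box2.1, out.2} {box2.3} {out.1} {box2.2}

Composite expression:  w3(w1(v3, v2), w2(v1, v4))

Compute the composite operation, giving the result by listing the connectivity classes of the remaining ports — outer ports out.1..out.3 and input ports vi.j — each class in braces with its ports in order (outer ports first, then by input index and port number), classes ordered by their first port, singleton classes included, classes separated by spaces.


After gluing at w3, chains via deleted ports link the v-ports.
the subtree at w1 composes to {out.1, out.2, out.3, v2.1, v2.3, v3.1, v3.2, v3.3} {v2.2} on (v3, v2); out.j = own outer ports
the subtree at w2 composes to {out.1, v1.3, v4.3} {out.2, v4.2} {out.3} {v1.1, v4.1} {v1.2} on (v1, v4); out.j = own outer ports
the subtree at w3 composes to {out.1} {out.2, v1.3, v4.3} {out.3, v2.1, v2.3, v3.1, v3.2, v3.3} {v1.1, v4.1} {v1.2} {v2.2} {v4.2} on (v3, v2, v1, v4); out.j = own outer ports

{out.1} {out.2, v1.3, v4.3} {out.3, v2.1, v2.3, v3.1, v3.2, v3.3} {v1.1, v4.1} {v1.2} {v2.2} {v4.2}


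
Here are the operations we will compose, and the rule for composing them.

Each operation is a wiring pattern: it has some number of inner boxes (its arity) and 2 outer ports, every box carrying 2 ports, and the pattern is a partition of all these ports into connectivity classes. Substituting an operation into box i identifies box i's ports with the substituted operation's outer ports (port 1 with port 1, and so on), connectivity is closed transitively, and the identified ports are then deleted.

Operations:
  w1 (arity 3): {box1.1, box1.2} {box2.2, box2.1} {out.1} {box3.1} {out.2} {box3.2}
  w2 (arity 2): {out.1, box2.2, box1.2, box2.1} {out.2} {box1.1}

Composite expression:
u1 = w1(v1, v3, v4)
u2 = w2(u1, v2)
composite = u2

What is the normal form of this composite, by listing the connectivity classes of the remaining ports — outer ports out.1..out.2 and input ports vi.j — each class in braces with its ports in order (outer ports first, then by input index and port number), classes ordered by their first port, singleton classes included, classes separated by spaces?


{out.1, v2.1, v2.2} {out.2} {v1.1, v1.2} {v3.1, v3.2} {v4.1} {v4.2}

Connectivity passes through glued w2-boundaries; trace each wire chain.
through w1, on inputs (v1, v3, v4): {out.1} {out.2} {v1.1, v1.2} {v3.1, v3.2} {v4.1} {v4.2} (out.j = stage outer ports)
through w2, on inputs (v1, v3, v4, v2): {out.1, v2.1, v2.2} {out.2} {v1.1, v1.2} {v3.1, v3.2} {v4.1} {v4.2} (out.j = stage outer ports)


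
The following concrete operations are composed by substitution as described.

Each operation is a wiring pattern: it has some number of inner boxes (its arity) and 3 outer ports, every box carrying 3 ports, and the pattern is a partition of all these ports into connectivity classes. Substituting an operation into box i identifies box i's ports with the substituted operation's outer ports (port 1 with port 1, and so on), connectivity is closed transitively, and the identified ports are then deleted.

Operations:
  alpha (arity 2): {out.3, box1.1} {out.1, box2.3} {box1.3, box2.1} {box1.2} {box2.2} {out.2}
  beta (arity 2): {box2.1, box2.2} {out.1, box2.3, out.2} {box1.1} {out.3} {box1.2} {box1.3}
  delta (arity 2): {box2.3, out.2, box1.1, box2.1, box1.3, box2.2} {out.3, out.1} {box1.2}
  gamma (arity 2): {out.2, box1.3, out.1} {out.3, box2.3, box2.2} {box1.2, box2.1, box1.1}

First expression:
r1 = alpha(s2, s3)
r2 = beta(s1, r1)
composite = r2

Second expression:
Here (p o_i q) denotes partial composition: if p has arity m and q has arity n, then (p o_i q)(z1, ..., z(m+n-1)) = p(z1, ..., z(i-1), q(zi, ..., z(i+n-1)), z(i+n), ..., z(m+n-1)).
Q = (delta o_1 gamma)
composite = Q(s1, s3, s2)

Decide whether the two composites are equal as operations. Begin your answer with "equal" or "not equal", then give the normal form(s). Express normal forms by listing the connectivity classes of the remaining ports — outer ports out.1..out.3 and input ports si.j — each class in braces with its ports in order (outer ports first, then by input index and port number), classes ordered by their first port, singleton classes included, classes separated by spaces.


In normal form, the first expression is {out.1, out.2, s2.1} {out.3} {s1.1} {s1.2} {s1.3} {s2.2} {s2.3, s3.1} {s3.2} {s3.3}
In normal form, the second expression is {out.1, out.3} {out.2, s1.3, s2.1, s2.2, s2.3, s3.2, s3.3} {s1.1, s1.2, s3.1}
The forms do not match — not equal.

not equal; first: {out.1, out.2, s2.1} {out.3} {s1.1} {s1.2} {s1.3} {s2.2} {s2.3, s3.1} {s3.2} {s3.3}; second: {out.1, out.3} {out.2, s1.3, s2.1, s2.2, s2.3, s3.2, s3.3} {s1.1, s1.2, s3.1}


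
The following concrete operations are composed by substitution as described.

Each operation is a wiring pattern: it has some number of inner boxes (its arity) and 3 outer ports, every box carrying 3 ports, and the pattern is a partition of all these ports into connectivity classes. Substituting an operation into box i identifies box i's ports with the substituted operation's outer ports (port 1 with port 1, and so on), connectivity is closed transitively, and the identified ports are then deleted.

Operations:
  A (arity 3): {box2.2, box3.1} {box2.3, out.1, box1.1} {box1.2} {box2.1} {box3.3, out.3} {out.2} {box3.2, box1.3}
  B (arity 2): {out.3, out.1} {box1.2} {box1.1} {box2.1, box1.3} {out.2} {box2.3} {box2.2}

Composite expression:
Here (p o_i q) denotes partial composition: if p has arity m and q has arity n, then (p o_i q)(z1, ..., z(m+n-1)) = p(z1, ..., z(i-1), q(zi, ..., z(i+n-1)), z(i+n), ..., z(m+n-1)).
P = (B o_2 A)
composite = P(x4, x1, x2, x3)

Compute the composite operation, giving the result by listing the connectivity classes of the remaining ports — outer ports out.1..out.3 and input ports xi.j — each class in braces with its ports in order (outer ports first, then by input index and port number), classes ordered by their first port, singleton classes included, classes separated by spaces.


{out.1, out.3} {out.2} {x1.1, x2.3, x4.3} {x1.2} {x1.3, x3.2} {x2.1} {x2.2, x3.1} {x3.3} {x4.1} {x4.2}

Substituting into B glues patterns; closure does the rest.
through A, on inputs (x1, x2, x3): {out.1, x1.1, x2.3} {out.2} {out.3, x3.3} {x1.2} {x1.3, x3.2} {x2.1} {x2.2, x3.1} (out.j = stage outer ports)
through B, on inputs (x4, x1, x2, x3): {out.1, out.3} {out.2} {x1.1, x2.3, x4.3} {x1.2} {x1.3, x3.2} {x2.1} {x2.2, x3.1} {x3.3} {x4.1} {x4.2} (out.j = stage outer ports)


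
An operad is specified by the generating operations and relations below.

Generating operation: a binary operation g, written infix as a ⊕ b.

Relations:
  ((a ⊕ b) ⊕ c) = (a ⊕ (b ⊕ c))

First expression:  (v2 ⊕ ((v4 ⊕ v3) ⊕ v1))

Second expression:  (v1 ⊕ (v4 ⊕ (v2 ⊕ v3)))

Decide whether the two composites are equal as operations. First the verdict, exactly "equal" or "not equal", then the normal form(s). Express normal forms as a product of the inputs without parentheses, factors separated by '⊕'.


not equal; the first gives v2 ⊕ v4 ⊕ v3 ⊕ v1 and the second v1 ⊕ v4 ⊕ v2 ⊕ v3

In normal form, the first expression is v2 ⊕ v4 ⊕ v3 ⊕ v1
In normal form, the second expression is v1 ⊕ v4 ⊕ v2 ⊕ v3
Distinct normal forms: not equal.


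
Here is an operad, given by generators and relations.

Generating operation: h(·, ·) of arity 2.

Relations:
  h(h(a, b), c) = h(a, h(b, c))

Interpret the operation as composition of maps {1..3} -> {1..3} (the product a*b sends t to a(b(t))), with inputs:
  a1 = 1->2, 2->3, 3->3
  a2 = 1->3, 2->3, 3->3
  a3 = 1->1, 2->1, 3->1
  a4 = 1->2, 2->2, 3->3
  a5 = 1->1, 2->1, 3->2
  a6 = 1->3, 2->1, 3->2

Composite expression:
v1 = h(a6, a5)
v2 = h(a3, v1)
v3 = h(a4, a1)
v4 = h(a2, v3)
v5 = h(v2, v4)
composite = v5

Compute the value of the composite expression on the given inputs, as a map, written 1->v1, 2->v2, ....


1->1, 2->1, 3->1

h(a6, a5) = 1->3, 2->3, 3->1
h(a3, h(a6, a5)) = 1->1, 2->1, 3->1
h(a4, a1) = 1->2, 2->3, 3->3
h(a2, h(a4, a1)) = 1->3, 2->3, 3->3
h(h(a3, h(a6, a5)), h(a2, h(a4, a1))) = 1->1, 2->1, 3->1


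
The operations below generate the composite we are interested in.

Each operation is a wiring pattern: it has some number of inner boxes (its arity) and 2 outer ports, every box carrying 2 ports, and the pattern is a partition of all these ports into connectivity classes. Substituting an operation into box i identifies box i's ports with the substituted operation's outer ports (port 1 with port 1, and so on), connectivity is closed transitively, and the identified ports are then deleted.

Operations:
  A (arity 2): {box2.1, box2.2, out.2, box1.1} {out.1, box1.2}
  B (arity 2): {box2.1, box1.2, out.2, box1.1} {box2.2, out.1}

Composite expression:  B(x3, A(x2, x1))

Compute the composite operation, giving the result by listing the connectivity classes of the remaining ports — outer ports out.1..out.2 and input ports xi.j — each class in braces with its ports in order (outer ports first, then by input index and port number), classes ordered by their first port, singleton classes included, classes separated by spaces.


Two ports join when wires chain via B-identified ports.
after A, the pattern on (x2, x1) reads {out.1, x2.2} {out.2, x1.1, x1.2, x2.1} (out.j = its outer ports)
after B, the pattern on (x3, x2, x1) reads {out.1, x1.1, x1.2, x2.1} {out.2, x2.2, x3.1, x3.2} (out.j = its outer ports)

{out.1, x1.1, x1.2, x2.1} {out.2, x2.2, x3.1, x3.2}


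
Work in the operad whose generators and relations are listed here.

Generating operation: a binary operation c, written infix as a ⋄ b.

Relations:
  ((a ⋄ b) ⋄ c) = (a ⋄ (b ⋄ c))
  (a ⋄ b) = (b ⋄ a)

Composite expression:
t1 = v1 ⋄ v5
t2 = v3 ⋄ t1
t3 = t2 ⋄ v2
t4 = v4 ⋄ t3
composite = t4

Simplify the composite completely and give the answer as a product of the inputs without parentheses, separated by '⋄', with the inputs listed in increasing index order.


Both nesting and order wash out for c; what remains is which v's occur.
(v1 ⋄ v5) flattens to v1 ⋄ v5
(v3 ⋄ (v1 ⋄ v5)) flattens to v3 ⋄ v1 ⋄ v5
((v3 ⋄ (v1 ⋄ v5)) ⋄ v2) flattens to v3 ⋄ v1 ⋄ v5 ⋄ v2
(v4 ⋄ ((v3 ⋄ (v1 ⋄ v5)) ⋄ v2)) flattens to v4 ⋄ v3 ⋄ v1 ⋄ v5 ⋄ v2
sorting the factors by input index: v1 ⋄ v2 ⋄ v3 ⋄ v4 ⋄ v5

v1 ⋄ v2 ⋄ v3 ⋄ v4 ⋄ v5


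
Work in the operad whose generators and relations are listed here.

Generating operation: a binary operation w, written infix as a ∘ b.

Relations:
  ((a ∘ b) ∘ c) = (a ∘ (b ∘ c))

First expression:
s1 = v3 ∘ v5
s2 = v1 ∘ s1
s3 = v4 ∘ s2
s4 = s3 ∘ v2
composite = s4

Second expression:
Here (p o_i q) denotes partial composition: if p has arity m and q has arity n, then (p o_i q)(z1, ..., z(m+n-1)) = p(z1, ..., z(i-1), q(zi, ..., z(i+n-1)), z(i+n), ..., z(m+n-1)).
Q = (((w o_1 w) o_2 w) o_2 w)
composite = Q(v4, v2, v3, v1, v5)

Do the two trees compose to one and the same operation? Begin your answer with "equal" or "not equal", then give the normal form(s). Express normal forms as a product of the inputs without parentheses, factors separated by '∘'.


not equal; the first gives v4 ∘ v1 ∘ v3 ∘ v5 ∘ v2 and the second v4 ∘ v2 ∘ v3 ∘ v1 ∘ v5


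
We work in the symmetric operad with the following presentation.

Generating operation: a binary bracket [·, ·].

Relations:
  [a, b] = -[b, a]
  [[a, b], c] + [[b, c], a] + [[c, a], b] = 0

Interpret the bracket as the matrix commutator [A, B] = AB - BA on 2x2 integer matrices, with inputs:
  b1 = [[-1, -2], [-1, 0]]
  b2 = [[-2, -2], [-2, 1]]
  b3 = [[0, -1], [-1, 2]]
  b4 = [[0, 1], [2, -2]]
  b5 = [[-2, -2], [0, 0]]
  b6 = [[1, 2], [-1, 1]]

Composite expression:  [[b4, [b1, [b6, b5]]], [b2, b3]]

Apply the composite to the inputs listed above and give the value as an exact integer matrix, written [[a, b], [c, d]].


[b6, b5] = [[-2, 4], [2, 2]]
[b1, [b6, b5]] = [[0, -12], [6, 0]]
[b4, [b1, [b6, b5]]] = [[30, -24], [-12, -30]]
[b2, b3] = [[0, -1], [1, 0]]
[[b4, [b1, [b6, b5]]], [b2, b3]] = [[-36, -60], [-60, 36]]

[[-36, -60], [-60, 36]]


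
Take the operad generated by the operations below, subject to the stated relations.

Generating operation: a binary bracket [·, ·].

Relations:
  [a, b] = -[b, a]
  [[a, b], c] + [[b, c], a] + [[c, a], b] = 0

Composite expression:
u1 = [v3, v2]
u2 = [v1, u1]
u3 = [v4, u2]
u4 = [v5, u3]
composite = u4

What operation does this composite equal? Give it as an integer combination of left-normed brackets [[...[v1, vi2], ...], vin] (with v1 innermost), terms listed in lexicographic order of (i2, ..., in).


-[[[[v1, v2], v3], v4], v5] + [[[[v1, v3], v2], v4], v5]

Antisymmetry and Jacobi reduce to v1-anchored left-normed brackets.
Composite bracket: [v5, [v4, [v1, [v3, v2]]]]
Each bracket splits as ab - ba, giving 16 signed words (2^4 = 16).
Words beginning with v1 determine it all:
  word v1v2v3v4v5 has sign -1, contributing -[[[[v1, v2], v3], v4], v5]
  word v1v3v2v4v5 has sign +1, contributing +[[[[v1, v3], v2], v4], v5]


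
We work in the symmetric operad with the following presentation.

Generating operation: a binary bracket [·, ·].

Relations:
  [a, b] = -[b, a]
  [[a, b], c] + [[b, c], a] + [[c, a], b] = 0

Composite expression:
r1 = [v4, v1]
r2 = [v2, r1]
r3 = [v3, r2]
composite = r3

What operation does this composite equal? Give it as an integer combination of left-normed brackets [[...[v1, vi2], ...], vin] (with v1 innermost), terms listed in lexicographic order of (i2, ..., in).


-[[[v1, v4], v2], v3]

In the tensor algebra, words opening v1 carry the v1-anchored form.
Composite bracket: [v3, [v2, [v4, v1]]]
Expanding via [a, b] = ab - ba: 8 signed words (2^3 = 8).
Coefficients come from the v1-initial words:
  the word v1v4v2v3 carries sign -1 and contributes -[[[v1, v4], v2], v3]


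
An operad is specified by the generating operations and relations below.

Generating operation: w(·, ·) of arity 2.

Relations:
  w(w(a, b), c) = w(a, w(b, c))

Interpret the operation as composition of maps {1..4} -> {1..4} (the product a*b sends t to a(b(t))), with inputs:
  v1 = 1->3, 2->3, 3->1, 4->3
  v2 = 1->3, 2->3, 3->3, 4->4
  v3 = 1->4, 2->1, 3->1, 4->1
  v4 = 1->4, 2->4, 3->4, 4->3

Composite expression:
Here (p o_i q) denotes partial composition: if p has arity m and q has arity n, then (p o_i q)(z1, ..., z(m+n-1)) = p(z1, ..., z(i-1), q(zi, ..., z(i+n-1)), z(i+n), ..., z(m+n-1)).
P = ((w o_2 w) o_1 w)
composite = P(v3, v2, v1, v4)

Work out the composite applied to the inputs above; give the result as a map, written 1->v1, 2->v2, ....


1->1, 2->1, 3->1, 4->1

w(v3, v2) = 1->1, 2->1, 3->1, 4->1
w(v1, v4) = 1->3, 2->3, 3->3, 4->1
w(w(v3, v2), w(v1, v4)) = 1->1, 2->1, 3->1, 4->1


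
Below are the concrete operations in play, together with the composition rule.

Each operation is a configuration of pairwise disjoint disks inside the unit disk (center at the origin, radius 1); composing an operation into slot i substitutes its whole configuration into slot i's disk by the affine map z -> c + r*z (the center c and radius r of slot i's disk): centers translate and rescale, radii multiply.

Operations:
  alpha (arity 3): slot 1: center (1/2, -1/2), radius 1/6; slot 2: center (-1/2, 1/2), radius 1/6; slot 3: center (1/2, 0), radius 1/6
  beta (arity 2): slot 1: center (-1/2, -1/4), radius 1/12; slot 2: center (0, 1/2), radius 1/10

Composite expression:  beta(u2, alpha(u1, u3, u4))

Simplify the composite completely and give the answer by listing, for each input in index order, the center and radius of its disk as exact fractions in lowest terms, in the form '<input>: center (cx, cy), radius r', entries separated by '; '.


u1: center (1/20, 9/20), radius 1/60; u2: center (-1/2, -1/4), radius 1/12; u3: center (-1/20, 11/20), radius 1/60; u4: center (1/20, 1/2), radius 1/60


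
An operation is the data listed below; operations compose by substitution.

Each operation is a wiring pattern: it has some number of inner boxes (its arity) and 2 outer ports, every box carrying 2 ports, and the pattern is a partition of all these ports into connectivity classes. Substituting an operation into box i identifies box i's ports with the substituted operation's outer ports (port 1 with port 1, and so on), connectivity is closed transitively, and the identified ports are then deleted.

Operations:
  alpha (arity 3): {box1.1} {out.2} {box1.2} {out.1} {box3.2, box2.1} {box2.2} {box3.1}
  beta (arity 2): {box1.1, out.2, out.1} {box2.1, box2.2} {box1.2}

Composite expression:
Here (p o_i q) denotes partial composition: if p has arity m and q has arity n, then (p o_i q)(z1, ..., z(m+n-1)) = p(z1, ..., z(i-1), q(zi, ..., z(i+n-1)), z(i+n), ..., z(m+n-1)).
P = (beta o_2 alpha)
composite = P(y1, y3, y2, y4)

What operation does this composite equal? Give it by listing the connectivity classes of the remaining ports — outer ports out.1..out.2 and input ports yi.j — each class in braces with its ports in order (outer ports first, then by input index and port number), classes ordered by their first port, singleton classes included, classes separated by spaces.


Connectivity passes through glued beta-boundaries; trace each wire chain.
alpha over (y3, y2, y4) gives {out.1} {out.2} {y2.1, y4.2} {y2.2} {y3.1} {y3.2} {y4.1}, out.j being that stage's outer ports
beta over (y1, y3, y2, y4) gives {out.1, out.2, y1.1} {y1.2} {y2.1, y4.2} {y2.2} {y3.1} {y3.2} {y4.1}, out.j being that stage's outer ports

{out.1, out.2, y1.1} {y1.2} {y2.1, y4.2} {y2.2} {y3.1} {y3.2} {y4.1}


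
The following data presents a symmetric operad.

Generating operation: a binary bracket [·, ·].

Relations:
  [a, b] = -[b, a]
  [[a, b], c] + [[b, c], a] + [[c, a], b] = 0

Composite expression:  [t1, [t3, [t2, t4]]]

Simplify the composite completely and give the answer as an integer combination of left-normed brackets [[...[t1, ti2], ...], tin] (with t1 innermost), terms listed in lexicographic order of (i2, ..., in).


Skip Jacobi rewriting: expand, keep t1-initial words, read off terms.
Composite bracket: [t1, [t3, [t2, t4]]]
Applying ab - ba throughout gives 8 signed words (2^3 = 8).
Only words starting with t1 matter:
  t1t2t4t3 appears with sign -1, giving the term -[[[t1, t2], t4], t3]
  t1t3t2t4 appears with sign +1, giving the term +[[[t1, t3], t2], t4]
  t1t3t4t2 appears with sign -1, giving the term -[[[t1, t3], t4], t2]
  t1t4t2t3 appears with sign +1, giving the term +[[[t1, t4], t2], t3]

-[[[t1, t2], t4], t3] + [[[t1, t3], t2], t4] - [[[t1, t3], t4], t2] + [[[t1, t4], t2], t3]


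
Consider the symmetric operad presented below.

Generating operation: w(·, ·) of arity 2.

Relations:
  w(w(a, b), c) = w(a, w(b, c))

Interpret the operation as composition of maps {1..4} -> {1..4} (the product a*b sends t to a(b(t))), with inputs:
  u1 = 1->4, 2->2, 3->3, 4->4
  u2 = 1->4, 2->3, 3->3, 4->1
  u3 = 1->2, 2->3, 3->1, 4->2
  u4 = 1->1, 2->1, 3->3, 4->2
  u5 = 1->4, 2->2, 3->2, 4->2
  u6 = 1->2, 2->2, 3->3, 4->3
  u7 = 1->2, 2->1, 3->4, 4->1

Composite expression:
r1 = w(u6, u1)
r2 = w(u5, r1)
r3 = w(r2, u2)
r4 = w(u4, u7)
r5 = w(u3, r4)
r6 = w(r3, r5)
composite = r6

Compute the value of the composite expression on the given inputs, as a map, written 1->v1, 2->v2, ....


1->2, 2->2, 3->2, 4->2


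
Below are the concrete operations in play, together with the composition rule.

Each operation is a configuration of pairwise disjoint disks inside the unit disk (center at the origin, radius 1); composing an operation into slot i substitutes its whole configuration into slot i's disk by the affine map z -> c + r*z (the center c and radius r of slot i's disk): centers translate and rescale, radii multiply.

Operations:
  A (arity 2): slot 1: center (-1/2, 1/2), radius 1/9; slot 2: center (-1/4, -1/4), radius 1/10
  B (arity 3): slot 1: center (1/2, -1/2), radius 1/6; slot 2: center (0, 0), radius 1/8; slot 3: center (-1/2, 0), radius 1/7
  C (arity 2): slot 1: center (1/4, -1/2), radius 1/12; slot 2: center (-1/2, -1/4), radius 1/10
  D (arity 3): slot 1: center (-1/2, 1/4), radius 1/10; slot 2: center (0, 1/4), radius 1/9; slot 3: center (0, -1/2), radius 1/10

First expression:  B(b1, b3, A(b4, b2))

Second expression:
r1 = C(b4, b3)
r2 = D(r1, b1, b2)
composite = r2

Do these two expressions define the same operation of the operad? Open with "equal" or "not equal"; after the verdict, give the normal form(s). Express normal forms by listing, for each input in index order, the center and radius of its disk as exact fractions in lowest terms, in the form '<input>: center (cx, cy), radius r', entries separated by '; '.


not equal; the first gives b1: center (1/2, -1/2), radius 1/6; b2: center (-15/28, -1/28), radius 1/70; b3: center (0, 0), radius 1/8; b4: center (-4/7, 1/14), radius 1/63 and the second b1: center (0, 1/4), radius 1/9; b2: center (0, -1/2), radius 1/10; b3: center (-11/20, 9/40), radius 1/100; b4: center (-19/40, 1/5), radius 1/120

Reducing the first expression gives b1: center (1/2, -1/2), radius 1/6; b2: center (-15/28, -1/28), radius 1/70; b3: center (0, 0), radius 1/8; b4: center (-4/7, 1/14), radius 1/63
Reducing the second expression gives b1: center (0, 1/4), radius 1/9; b2: center (0, -1/2), radius 1/10; b3: center (-11/20, 9/40), radius 1/100; b4: center (-19/40, 1/5), radius 1/120
Distinct normal forms: not equal.


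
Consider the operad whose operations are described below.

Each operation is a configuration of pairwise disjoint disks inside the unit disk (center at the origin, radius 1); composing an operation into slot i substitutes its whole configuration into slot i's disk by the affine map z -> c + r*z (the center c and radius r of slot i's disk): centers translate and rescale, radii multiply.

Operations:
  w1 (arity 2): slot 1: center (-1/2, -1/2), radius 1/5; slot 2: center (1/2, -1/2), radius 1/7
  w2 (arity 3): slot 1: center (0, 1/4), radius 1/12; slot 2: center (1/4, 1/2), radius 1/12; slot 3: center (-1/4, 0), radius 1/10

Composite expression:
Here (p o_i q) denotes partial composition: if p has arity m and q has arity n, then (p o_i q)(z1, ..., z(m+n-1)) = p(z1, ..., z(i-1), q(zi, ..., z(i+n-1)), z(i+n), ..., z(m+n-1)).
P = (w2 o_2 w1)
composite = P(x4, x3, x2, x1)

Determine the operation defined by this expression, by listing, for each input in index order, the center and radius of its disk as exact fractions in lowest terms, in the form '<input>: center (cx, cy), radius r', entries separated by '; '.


x1: center (-1/4, 0), radius 1/10; x2: center (7/24, 11/24), radius 1/84; x3: center (5/24, 11/24), radius 1/60; x4: center (0, 1/4), radius 1/12

Affine substitution under w2: radii multiply and x-centers shift.
input x4: applying the 1 nested substitution gives center (0, 1/4), radius 1/12
input x3: applying the 2 nested substitutions gives center (5/24, 11/24), radius 1/60
input x2: applying the 2 nested substitutions gives center (7/24, 11/24), radius 1/84
input x1: applying the 1 nested substitution gives center (-1/4, 0), radius 1/10


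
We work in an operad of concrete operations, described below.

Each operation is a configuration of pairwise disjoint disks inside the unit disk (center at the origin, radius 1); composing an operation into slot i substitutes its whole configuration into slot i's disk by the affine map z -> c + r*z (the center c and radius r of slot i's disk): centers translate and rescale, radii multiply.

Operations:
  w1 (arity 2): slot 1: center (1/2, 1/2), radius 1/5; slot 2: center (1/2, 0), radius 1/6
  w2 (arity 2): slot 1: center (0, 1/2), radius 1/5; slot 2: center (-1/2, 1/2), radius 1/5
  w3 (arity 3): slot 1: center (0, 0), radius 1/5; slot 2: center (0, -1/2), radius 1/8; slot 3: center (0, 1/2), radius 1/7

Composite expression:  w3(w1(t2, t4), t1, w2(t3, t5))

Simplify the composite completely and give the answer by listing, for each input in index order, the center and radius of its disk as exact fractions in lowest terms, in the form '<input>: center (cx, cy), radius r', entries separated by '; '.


t1: center (0, -1/2), radius 1/8; t2: center (1/10, 1/10), radius 1/25; t3: center (0, 4/7), radius 1/35; t4: center (1/10, 0), radius 1/30; t5: center (-1/14, 4/7), radius 1/35


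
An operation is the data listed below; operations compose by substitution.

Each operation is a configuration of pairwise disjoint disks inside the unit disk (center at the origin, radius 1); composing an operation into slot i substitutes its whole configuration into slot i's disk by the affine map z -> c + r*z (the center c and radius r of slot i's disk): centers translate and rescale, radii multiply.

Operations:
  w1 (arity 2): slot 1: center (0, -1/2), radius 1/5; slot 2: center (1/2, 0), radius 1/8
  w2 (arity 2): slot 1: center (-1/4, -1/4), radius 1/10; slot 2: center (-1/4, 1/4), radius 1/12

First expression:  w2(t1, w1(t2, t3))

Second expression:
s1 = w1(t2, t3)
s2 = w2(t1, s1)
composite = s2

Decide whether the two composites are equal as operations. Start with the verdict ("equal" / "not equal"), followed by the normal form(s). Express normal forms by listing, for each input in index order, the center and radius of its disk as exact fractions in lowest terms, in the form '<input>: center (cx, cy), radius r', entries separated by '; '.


equal; the common form is t1: center (-1/4, -1/4), radius 1/10; t2: center (-1/4, 5/24), radius 1/60; t3: center (-5/24, 1/4), radius 1/96

Normal form of the first expression: t1: center (-1/4, -1/4), radius 1/10; t2: center (-1/4, 5/24), radius 1/60; t3: center (-5/24, 1/4), radius 1/96
Normal form of the second expression: t1: center (-1/4, -1/4), radius 1/10; t2: center (-1/4, 5/24), radius 1/60; t3: center (-5/24, 1/4), radius 1/96
Both agree, so they are equal.


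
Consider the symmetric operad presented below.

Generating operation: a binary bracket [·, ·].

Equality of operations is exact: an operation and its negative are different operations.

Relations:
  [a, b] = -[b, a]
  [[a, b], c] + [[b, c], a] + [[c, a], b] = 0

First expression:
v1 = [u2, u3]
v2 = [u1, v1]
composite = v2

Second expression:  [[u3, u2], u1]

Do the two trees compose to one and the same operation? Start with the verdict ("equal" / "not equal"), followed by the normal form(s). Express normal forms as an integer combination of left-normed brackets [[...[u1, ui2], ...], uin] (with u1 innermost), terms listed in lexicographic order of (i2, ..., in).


equal; the common form is [[u1, u2], u3] - [[u1, u3], u2]


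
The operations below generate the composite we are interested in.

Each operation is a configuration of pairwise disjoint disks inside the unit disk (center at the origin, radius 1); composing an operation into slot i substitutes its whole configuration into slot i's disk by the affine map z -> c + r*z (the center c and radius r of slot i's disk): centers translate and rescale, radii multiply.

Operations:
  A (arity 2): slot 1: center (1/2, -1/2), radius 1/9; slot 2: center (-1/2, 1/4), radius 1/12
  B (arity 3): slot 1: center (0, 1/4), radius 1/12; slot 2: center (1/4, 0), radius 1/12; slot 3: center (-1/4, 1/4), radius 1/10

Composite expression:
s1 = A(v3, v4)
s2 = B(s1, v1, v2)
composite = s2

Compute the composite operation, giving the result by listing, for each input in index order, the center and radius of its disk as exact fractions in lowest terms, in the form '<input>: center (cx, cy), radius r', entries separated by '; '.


v1: center (1/4, 0), radius 1/12; v2: center (-1/4, 1/4), radius 1/10; v3: center (1/24, 5/24), radius 1/108; v4: center (-1/24, 13/48), radius 1/144

Follow each v-input down from B: c' goes to c + r*c', radius to r*r'.
v3: after 2 affine steps, its disk has center (1/24, 5/24), radius 1/108
v4: after 2 affine steps, its disk has center (-1/24, 13/48), radius 1/144
v1: after 1 affine step, its disk has center (1/4, 0), radius 1/12
v2: after 1 affine step, its disk has center (-1/4, 1/4), radius 1/10


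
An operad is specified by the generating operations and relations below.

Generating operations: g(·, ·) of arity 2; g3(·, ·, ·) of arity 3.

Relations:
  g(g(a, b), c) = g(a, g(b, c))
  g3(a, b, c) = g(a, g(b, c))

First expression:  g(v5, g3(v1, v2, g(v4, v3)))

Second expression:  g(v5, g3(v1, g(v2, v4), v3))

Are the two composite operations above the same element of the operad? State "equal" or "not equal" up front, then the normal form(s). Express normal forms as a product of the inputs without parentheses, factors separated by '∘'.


equal — both sides give v5 ∘ v1 ∘ v2 ∘ v4 ∘ v3

The first expression reduces to v5 ∘ v1 ∘ v2 ∘ v4 ∘ v3
The second expression reduces to v5 ∘ v1 ∘ v2 ∘ v4 ∘ v3
Both agree, so they are equal.


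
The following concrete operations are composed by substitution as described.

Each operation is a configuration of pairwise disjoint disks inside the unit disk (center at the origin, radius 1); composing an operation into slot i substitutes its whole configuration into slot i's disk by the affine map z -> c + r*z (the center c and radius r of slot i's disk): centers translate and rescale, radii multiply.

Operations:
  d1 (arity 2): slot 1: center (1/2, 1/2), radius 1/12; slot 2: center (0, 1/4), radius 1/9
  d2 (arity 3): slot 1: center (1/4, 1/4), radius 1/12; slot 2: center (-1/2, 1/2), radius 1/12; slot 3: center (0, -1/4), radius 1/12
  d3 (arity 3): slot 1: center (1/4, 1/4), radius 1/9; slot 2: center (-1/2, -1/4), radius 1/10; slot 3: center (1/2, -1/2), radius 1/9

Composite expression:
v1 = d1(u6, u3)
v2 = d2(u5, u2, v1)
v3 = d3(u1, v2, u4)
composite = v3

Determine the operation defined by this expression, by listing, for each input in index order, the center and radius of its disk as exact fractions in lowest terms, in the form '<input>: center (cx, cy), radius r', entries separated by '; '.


Nesting under d3 composes maps z -> c + r*z down each u-path.
input u1: applying the 1 nested substitution gives center (1/4, 1/4), radius 1/9
input u5: applying the 2 nested substitutions gives center (-19/40, -9/40), radius 1/120
input u2: applying the 2 nested substitutions gives center (-11/20, -1/5), radius 1/120
input u6: applying the 3 nested substitutions gives center (-119/240, -13/48), radius 1/1440
input u3: applying the 3 nested substitutions gives center (-1/2, -131/480), radius 1/1080
input u4: applying the 1 nested substitution gives center (1/2, -1/2), radius 1/9

u1: center (1/4, 1/4), radius 1/9; u2: center (-11/20, -1/5), radius 1/120; u3: center (-1/2, -131/480), radius 1/1080; u4: center (1/2, -1/2), radius 1/9; u5: center (-19/40, -9/40), radius 1/120; u6: center (-119/240, -13/48), radius 1/1440


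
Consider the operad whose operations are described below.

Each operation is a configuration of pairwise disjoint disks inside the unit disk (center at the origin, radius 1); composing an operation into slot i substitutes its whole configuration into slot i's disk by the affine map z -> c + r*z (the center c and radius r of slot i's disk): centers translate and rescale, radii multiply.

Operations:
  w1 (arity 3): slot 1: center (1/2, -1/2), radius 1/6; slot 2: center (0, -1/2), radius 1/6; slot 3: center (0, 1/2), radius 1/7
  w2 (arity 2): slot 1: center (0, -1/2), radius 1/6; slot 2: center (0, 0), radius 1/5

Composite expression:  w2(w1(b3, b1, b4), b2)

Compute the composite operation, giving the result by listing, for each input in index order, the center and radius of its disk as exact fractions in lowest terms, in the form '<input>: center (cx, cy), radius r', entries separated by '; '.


b1: center (0, -7/12), radius 1/36; b2: center (0, 0), radius 1/5; b3: center (1/12, -7/12), radius 1/36; b4: center (0, -5/12), radius 1/42

Affine substitution under w2: radii multiply and b-centers shift.
b3 passes through 2 substitutions, ending at center (1/12, -7/12), radius 1/36
b1 passes through 2 substitutions, ending at center (0, -7/12), radius 1/36
b4 passes through 2 substitutions, ending at center (0, -5/12), radius 1/42
b2 passes through 1 substitution, ending at center (0, 0), radius 1/5


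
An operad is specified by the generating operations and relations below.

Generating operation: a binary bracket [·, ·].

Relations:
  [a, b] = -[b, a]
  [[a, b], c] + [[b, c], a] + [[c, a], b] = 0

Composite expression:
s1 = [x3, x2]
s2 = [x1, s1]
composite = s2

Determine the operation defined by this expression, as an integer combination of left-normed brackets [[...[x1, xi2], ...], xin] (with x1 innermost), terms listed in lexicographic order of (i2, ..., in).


In the tensor algebra, words opening x1 carry the x1-anchored form.
Composite bracket: [x1, [x3, x2]]
Full expansion: 4 signed words from ab - ba (2^2 = 4).
The x1-initial words carry the normal form:
  the word x1x2x3 carries sign -1 and contributes -[[x1, x2], x3]
  the word x1x3x2 carries sign +1 and contributes +[[x1, x3], x2]

-[[x1, x2], x3] + [[x1, x3], x2]


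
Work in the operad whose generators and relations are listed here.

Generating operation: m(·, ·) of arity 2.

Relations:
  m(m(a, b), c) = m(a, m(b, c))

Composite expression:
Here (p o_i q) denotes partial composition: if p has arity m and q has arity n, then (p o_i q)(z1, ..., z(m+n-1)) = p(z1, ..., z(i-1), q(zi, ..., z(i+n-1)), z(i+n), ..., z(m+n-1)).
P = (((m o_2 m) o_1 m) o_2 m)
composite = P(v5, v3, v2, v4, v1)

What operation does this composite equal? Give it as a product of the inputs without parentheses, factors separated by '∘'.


Under associativity of m, the answer is the v's in reading order.
m(v3, v2) reduces to v3 ∘ v2
m(v5, m(v3, v2)) reduces to v5 ∘ v3 ∘ v2
m(v4, v1) reduces to v4 ∘ v1
m(m(v5, m(v3, v2)), m(v4, v1)) reduces to v5 ∘ v3 ∘ v2 ∘ v4 ∘ v1

v5 ∘ v3 ∘ v2 ∘ v4 ∘ v1


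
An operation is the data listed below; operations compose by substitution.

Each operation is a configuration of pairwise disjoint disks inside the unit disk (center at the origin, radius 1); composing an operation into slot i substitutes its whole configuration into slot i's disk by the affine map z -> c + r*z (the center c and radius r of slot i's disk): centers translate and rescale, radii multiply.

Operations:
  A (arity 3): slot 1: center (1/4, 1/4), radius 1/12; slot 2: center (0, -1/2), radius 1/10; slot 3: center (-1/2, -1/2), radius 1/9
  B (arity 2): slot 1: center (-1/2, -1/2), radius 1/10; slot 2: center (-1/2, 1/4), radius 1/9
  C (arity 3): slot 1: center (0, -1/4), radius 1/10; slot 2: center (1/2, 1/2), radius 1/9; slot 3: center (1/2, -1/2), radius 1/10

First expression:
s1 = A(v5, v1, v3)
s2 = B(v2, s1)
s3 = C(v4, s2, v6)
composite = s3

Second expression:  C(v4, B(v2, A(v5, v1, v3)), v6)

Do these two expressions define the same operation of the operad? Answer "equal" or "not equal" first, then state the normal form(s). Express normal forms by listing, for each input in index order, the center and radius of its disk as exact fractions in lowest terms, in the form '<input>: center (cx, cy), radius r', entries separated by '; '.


equal — both sides give v1: center (4/9, 169/324), radius 1/810; v2: center (4/9, 4/9), radius 1/90; v3: center (71/162, 169/324), radius 1/729; v4: center (0, -1/4), radius 1/10; v5: center (145/324, 43/81), radius 1/972; v6: center (1/2, -1/2), radius 1/10

The first expression, normalized: v1: center (4/9, 169/324), radius 1/810; v2: center (4/9, 4/9), radius 1/90; v3: center (71/162, 169/324), radius 1/729; v4: center (0, -1/4), radius 1/10; v5: center (145/324, 43/81), radius 1/972; v6: center (1/2, -1/2), radius 1/10
The second expression, normalized: v1: center (4/9, 169/324), radius 1/810; v2: center (4/9, 4/9), radius 1/90; v3: center (71/162, 169/324), radius 1/729; v4: center (0, -1/4), radius 1/10; v5: center (145/324, 43/81), radius 1/972; v6: center (1/2, -1/2), radius 1/10
Identical normal forms: equal.
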